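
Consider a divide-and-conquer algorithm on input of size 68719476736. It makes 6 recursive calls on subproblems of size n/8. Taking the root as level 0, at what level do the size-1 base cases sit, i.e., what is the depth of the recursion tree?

For divide and conquer with division factor 8:

Problem sizes at each level:
Level 0: 68719476736
Level 1: 8589934592
Level 2: 1073741824
Level 3: 134217728
Level 4: 16777216
Level 5: 2097152
Level 6: 262144
Level 7: 32768
Level 8: 4096
Level 9: 512
Level 10: 64
Level 11: 8
Level 12: 1

The root is level 0 and the size-1 base case is level 12 (the tree spans levels 0 through 12, i.e. 13 levels counting the root), so the depth is the number of divisions: log_8(68719476736) = 12

The recursion tree depth is log_8(68719476736) = 12. At each level, the problem size is divided by 8, so it takes 12 divisions to reduce to a base case of size 1. The algorithm makes 6 recursive calls at each level.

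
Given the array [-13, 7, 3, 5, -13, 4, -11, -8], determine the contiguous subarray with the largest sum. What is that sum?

Using Kadane's algorithm on [-13, 7, 3, 5, -13, 4, -11, -8]:

Scanning through the array:
Position 1 (value 7): max_ending_here = 7, max_so_far = 7
Position 2 (value 3): max_ending_here = 10, max_so_far = 10
Position 3 (value 5): max_ending_here = 15, max_so_far = 15
Position 4 (value -13): max_ending_here = 2, max_so_far = 15
Position 5 (value 4): max_ending_here = 6, max_so_far = 15
Position 6 (value -11): max_ending_here = -5, max_so_far = 15
Position 7 (value -8): max_ending_here = -8, max_so_far = 15

Maximum subarray: [7, 3, 5]
Maximum sum: 15

The maximum subarray is [7, 3, 5] with sum 15. This subarray runs from index 1 to index 3.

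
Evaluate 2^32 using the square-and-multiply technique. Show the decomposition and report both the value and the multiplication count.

Computing 2^32 by squaring (build up from 2^1; each line after the first costs one multiplication):

2^1 = 2
2^2 = (2^1)^2 = 2^2 = 4
2^4 = (2^2)^2 = 4^2 = 16
2^8 = (2^4)^2 = 16^2 = 256
2^16 = (2^8)^2 = 256^2 = 65536
2^32 = (2^16)^2 = 65536^2 = 4294967296

Result: 4294967296
Multiplications needed: 5 (5 lines after 2^1)

2^32 = 4294967296. Using exponentiation by squaring, this requires 5 multiplications. The key idea: if the exponent is even, square the half-power; if odd, multiply by the base once.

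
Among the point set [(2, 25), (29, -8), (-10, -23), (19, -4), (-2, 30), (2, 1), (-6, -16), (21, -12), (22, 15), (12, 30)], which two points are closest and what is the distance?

Computing all pairwise distances among 10 points:

d((2, 25), (29, -8)) = 42.638
d((2, 25), (-10, -23)) = 49.4773
d((2, 25), (19, -4)) = 33.6155
d((2, 25), (-2, 30)) = 6.4031 <-- minimum
d((2, 25), (2, 1)) = 24.0
d((2, 25), (-6, -16)) = 41.7732
d((2, 25), (21, -12)) = 41.5933
d((2, 25), (22, 15)) = 22.3607
d((2, 25), (12, 30)) = 11.1803
d((29, -8), (-10, -23)) = 41.7852
d((29, -8), (19, -4)) = 10.7703
d((29, -8), (-2, 30)) = 49.0408
d((29, -8), (2, 1)) = 28.4605
d((29, -8), (-6, -16)) = 35.9026
d((29, -8), (21, -12)) = 8.9443
d((29, -8), (22, 15)) = 24.0416
d((29, -8), (12, 30)) = 41.6293
d((-10, -23), (19, -4)) = 34.6699
d((-10, -23), (-2, 30)) = 53.6004
d((-10, -23), (2, 1)) = 26.8328
d((-10, -23), (-6, -16)) = 8.0623
d((-10, -23), (21, -12)) = 32.8938
d((-10, -23), (22, 15)) = 49.679
d((-10, -23), (12, 30)) = 57.3847
d((19, -4), (-2, 30)) = 39.9625
d((19, -4), (2, 1)) = 17.72
d((19, -4), (-6, -16)) = 27.7308
d((19, -4), (21, -12)) = 8.2462
d((19, -4), (22, 15)) = 19.2354
d((19, -4), (12, 30)) = 34.7131
d((-2, 30), (2, 1)) = 29.2746
d((-2, 30), (-6, -16)) = 46.1736
d((-2, 30), (21, -12)) = 47.8853
d((-2, 30), (22, 15)) = 28.3019
d((-2, 30), (12, 30)) = 14.0
d((2, 1), (-6, -16)) = 18.7883
d((2, 1), (21, -12)) = 23.0217
d((2, 1), (22, 15)) = 24.4131
d((2, 1), (12, 30)) = 30.6757
d((-6, -16), (21, -12)) = 27.2947
d((-6, -16), (22, 15)) = 41.7732
d((-6, -16), (12, 30)) = 49.3964
d((21, -12), (22, 15)) = 27.0185
d((21, -12), (12, 30)) = 42.9535
d((22, 15), (12, 30)) = 18.0278

Closest pair: (2, 25) and (-2, 30) with distance 6.4031

The closest pair is (2, 25) and (-2, 30) with Euclidean distance 6.4031. For 10 points, brute-force pairwise comparison is shown above. For large n, the divide-and-conquer algorithm (sort by x, recurse on halves, check the dividing strip) achieves O(n log n).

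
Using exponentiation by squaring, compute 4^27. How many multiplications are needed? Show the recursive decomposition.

Computing 4^27 by squaring (build up from 4^1; each line after the first costs one multiplication):

4^1 = 4
4^2 = (4^1)^2 = 4^2 = 16
4^3 = 4 * 4^2 = 4 * 16 = 64
4^6 = (4^3)^2 = 64^2 = 4096
4^12 = (4^6)^2 = 4096^2 = 16777216
4^13 = 4 * 4^12 = 4 * 16777216 = 67108864
4^26 = (4^13)^2 = 67108864^2 = 4503599627370496
4^27 = 4 * 4^26 = 4 * 4503599627370496 = 18014398509481984

Result: 18014398509481984
Multiplications needed: 7 (7 lines after 4^1)

4^27 = 18014398509481984. Using exponentiation by squaring, this requires 7 multiplications. The key idea: if the exponent is even, square the half-power; if odd, multiply by the base once.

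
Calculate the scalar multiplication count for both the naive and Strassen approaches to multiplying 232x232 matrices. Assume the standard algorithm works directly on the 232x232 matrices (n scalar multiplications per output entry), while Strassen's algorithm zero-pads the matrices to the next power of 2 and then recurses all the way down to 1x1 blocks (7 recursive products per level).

Matrix multiplication for 232x232 matrices:

Strassen's algorithm requires power-of-2 dimensions. Pad 232x232 to 256x256 (next power of 2).

Standard algorithm: 232^3 = 12487168 multiplications
Strassen's algorithm: 7^(log2(256)) = 7^8 = 5764801 multiplications
Savings: 12487168 - 5764801 = 6722367 multiplications

Standard: 12487168 multiplications (232^3). Strassen: 5764801 multiplications (7^8, after padding to 256x256). Strassen reduces 8 recursive multiplications to 7 at each level.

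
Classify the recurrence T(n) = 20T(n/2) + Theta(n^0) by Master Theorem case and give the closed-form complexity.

Master Theorem for T(n) = 20T(n/2) + O(n^0):

a = 20, b = 2, c = 0
log_b(a) = log_2(20) = 4.3219

Case 1: c = 0 < log_2(20) = 4.3219
T(n) = O(n^(log_2 20))

For T(n) = 20T(n/2) + O(n^0): log_2(20) = 4.3219. This is Case 1 of the Master Theorem (c < log_b(a), work dominated by leaves), giving O(n^(log_2 20)).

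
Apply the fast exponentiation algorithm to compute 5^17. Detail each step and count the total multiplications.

Computing 5^17 by squaring (build up from 5^1; each line after the first costs one multiplication):

5^1 = 5
5^2 = (5^1)^2 = 5^2 = 25
5^4 = (5^2)^2 = 25^2 = 625
5^8 = (5^4)^2 = 625^2 = 390625
5^16 = (5^8)^2 = 390625^2 = 152587890625
5^17 = 5 * 5^16 = 5 * 152587890625 = 762939453125

Result: 762939453125
Multiplications needed: 5 (5 lines after 5^1)

5^17 = 762939453125. Using exponentiation by squaring, this requires 5 multiplications. The key idea: if the exponent is even, square the half-power; if odd, multiply by the base once.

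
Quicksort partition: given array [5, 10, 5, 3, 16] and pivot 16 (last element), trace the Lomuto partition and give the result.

Lomuto partition with pivot = 16:

Initial array: [5, 10, 5, 3, 16]

arr[0]=5 <= 16: swap with position 0, array becomes [5, 10, 5, 3, 16]
arr[1]=10 <= 16: swap with position 1, array becomes [5, 10, 5, 3, 16]
arr[2]=5 <= 16: swap with position 2, array becomes [5, 10, 5, 3, 16]
arr[3]=3 <= 16: swap with position 3, array becomes [5, 10, 5, 3, 16]

Place pivot at position 4: [5, 10, 5, 3, 16]
Pivot position: 4

After partitioning with pivot 16, the array becomes [5, 10, 5, 3, 16]. The pivot is placed at index 4. All elements to the left of the pivot are <= 16, and all elements to the right are > 16.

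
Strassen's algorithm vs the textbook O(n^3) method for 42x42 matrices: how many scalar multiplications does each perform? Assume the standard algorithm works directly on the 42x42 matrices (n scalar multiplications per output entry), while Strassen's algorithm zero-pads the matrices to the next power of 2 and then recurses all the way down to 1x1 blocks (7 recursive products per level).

Matrix multiplication for 42x42 matrices:

Strassen's algorithm requires power-of-2 dimensions. Pad 42x42 to 64x64 (next power of 2).

Standard algorithm: 42^3 = 74088 multiplications
Strassen's algorithm: 7^(log2(64)) = 7^6 = 117649 multiplications
Difference: 74088 - 117649 = -43561 (Strassen uses MORE here due to padding overhead — for small or just-over-power-of-2 n, padding can outweigh the per-level savings)

Standard: 74088 multiplications (42^3). Strassen: 117649 multiplications (7^6, after padding to 64x64). Strassen reduces 8 recursive multiplications to 7 at each level.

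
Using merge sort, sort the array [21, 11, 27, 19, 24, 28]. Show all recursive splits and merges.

Merge sort trace:

Split: [21, 11, 27, 19, 24, 28] -> [21, 11, 27] and [19, 24, 28]
  Split: [21, 11, 27] -> [21] and [11, 27]
    Split: [11, 27] -> [11] and [27]
    Merge: [11] + [27] -> [11, 27]
  Merge: [21] + [11, 27] -> [11, 21, 27]
  Split: [19, 24, 28] -> [19] and [24, 28]
    Split: [24, 28] -> [24] and [28]
    Merge: [24] + [28] -> [24, 28]
  Merge: [19] + [24, 28] -> [19, 24, 28]
Merge: [11, 21, 27] + [19, 24, 28] -> [11, 19, 21, 24, 27, 28]

Final sorted array: [11, 19, 21, 24, 27, 28]

The merge sort proceeds by recursively splitting the array and merging sorted halves.
After all merges, the sorted array is [11, 19, 21, 24, 27, 28].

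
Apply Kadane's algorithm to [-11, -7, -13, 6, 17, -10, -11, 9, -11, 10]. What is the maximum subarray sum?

Using Kadane's algorithm on [-11, -7, -13, 6, 17, -10, -11, 9, -11, 10]:

Scanning through the array:
Position 1 (value -7): max_ending_here = -7, max_so_far = -7
Position 2 (value -13): max_ending_here = -13, max_so_far = -7
Position 3 (value 6): max_ending_here = 6, max_so_far = 6
Position 4 (value 17): max_ending_here = 23, max_so_far = 23
Position 5 (value -10): max_ending_here = 13, max_so_far = 23
Position 6 (value -11): max_ending_here = 2, max_so_far = 23
Position 7 (value 9): max_ending_here = 11, max_so_far = 23
Position 8 (value -11): max_ending_here = 0, max_so_far = 23
Position 9 (value 10): max_ending_here = 10, max_so_far = 23

Maximum subarray: [6, 17]
Maximum sum: 23

The maximum subarray is [6, 17] with sum 23. This subarray runs from index 3 to index 4.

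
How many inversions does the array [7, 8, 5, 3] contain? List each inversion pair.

Finding inversions in [7, 8, 5, 3]:

(0, 2): arr[0]=7 > arr[2]=5
(0, 3): arr[0]=7 > arr[3]=3
(1, 2): arr[1]=8 > arr[2]=5
(1, 3): arr[1]=8 > arr[3]=3
(2, 3): arr[2]=5 > arr[3]=3

Total inversions: 5

The array has 5 inversion(s): (0,2), (0,3), (1,2), (1,3), (2,3). Each pair (i,j) satisfies i < j and arr[i] > arr[j].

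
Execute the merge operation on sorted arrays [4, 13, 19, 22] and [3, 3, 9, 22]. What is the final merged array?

Merging process:

Compare 4 vs 3: take 3 from right. Merged: [3]
Compare 4 vs 3: take 3 from right. Merged: [3, 3]
Compare 4 vs 9: take 4 from left. Merged: [3, 3, 4]
Compare 13 vs 9: take 9 from right. Merged: [3, 3, 4, 9]
Compare 13 vs 22: take 13 from left. Merged: [3, 3, 4, 9, 13]
Compare 19 vs 22: take 19 from left. Merged: [3, 3, 4, 9, 13, 19]
Compare 22 vs 22: take 22 from left. Merged: [3, 3, 4, 9, 13, 19, 22]
Append remaining from right: [22]. Merged: [3, 3, 4, 9, 13, 19, 22, 22]

Final merged array: [3, 3, 4, 9, 13, 19, 22, 22]
Total comparisons: 7

The merged array is [3, 3, 4, 9, 13, 19, 22, 22], requiring 7 comparisons. The merge step runs in O(n) time where n is the total number of elements.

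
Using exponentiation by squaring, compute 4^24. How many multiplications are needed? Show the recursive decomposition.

Computing 4^24 by squaring (build up from 4^1; each line after the first costs one multiplication):

4^1 = 4
4^2 = (4^1)^2 = 4^2 = 16
4^3 = 4 * 4^2 = 4 * 16 = 64
4^6 = (4^3)^2 = 64^2 = 4096
4^12 = (4^6)^2 = 4096^2 = 16777216
4^24 = (4^12)^2 = 16777216^2 = 281474976710656

Result: 281474976710656
Multiplications needed: 5 (5 lines after 4^1)

4^24 = 281474976710656. Using exponentiation by squaring, this requires 5 multiplications. The key idea: if the exponent is even, square the half-power; if odd, multiply by the base once.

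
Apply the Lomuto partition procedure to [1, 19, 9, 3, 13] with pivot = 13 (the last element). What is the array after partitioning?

Lomuto partition with pivot = 13:

Initial array: [1, 19, 9, 3, 13]

arr[0]=1 <= 13: swap with position 0, array becomes [1, 19, 9, 3, 13]
arr[1]=19 > 13: no swap
arr[2]=9 <= 13: swap with position 1, array becomes [1, 9, 19, 3, 13]
arr[3]=3 <= 13: swap with position 2, array becomes [1, 9, 3, 19, 13]

Place pivot at position 3: [1, 9, 3, 13, 19]
Pivot position: 3

After partitioning with pivot 13, the array becomes [1, 9, 3, 13, 19]. The pivot is placed at index 3. All elements to the left of the pivot are <= 13, and all elements to the right are > 13.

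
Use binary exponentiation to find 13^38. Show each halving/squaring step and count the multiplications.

Computing 13^38 by squaring (build up from 13^1; each line after the first costs one multiplication):

13^1 = 13
13^2 = (13^1)^2 = 13^2 = 169
13^4 = (13^2)^2 = 169^2 = 28561
13^8 = (13^4)^2 = 28561^2 = 815730721
13^9 = 13 * 13^8 = 13 * 815730721 = 10604499373
13^18 = (13^9)^2 = 10604499373^2 = 112455406951957393129
13^19 = 13 * 13^18 = 13 * 112455406951957393129 = 1461920290375446110677
13^38 = (13^19)^2 = 1461920290375446110677^2 = 2137210935411428674141543654682486133398329

Result: 2137210935411428674141543654682486133398329
Multiplications needed: 7 (7 lines after 13^1)

13^38 = 2137210935411428674141543654682486133398329. Using exponentiation by squaring, this requires 7 multiplications. The key idea: if the exponent is even, square the half-power; if odd, multiply by the base once.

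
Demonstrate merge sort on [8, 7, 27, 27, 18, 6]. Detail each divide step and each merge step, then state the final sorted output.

Merge sort trace:

Split: [8, 7, 27, 27, 18, 6] -> [8, 7, 27] and [27, 18, 6]
  Split: [8, 7, 27] -> [8] and [7, 27]
    Split: [7, 27] -> [7] and [27]
    Merge: [7] + [27] -> [7, 27]
  Merge: [8] + [7, 27] -> [7, 8, 27]
  Split: [27, 18, 6] -> [27] and [18, 6]
    Split: [18, 6] -> [18] and [6]
    Merge: [18] + [6] -> [6, 18]
  Merge: [27] + [6, 18] -> [6, 18, 27]
Merge: [7, 8, 27] + [6, 18, 27] -> [6, 7, 8, 18, 27, 27]

Final sorted array: [6, 7, 8, 18, 27, 27]

The merge sort proceeds by recursively splitting the array and merging sorted halves.
After all merges, the sorted array is [6, 7, 8, 18, 27, 27].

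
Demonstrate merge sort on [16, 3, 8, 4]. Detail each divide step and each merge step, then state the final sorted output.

Merge sort trace:

Split: [16, 3, 8, 4] -> [16, 3] and [8, 4]
  Split: [16, 3] -> [16] and [3]
  Merge: [16] + [3] -> [3, 16]
  Split: [8, 4] -> [8] and [4]
  Merge: [8] + [4] -> [4, 8]
Merge: [3, 16] + [4, 8] -> [3, 4, 8, 16]

Final sorted array: [3, 4, 8, 16]

The merge sort proceeds by recursively splitting the array and merging sorted halves.
After all merges, the sorted array is [3, 4, 8, 16].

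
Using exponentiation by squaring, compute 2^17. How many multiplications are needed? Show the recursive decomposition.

Computing 2^17 by squaring (build up from 2^1; each line after the first costs one multiplication):

2^1 = 2
2^2 = (2^1)^2 = 2^2 = 4
2^4 = (2^2)^2 = 4^2 = 16
2^8 = (2^4)^2 = 16^2 = 256
2^16 = (2^8)^2 = 256^2 = 65536
2^17 = 2 * 2^16 = 2 * 65536 = 131072

Result: 131072
Multiplications needed: 5 (5 lines after 2^1)

2^17 = 131072. Using exponentiation by squaring, this requires 5 multiplications. The key idea: if the exponent is even, square the half-power; if odd, multiply by the base once.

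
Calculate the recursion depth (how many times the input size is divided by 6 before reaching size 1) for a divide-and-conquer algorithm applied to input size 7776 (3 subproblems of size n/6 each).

For divide and conquer with division factor 6:

Problem sizes at each level:
Level 0: 7776
Level 1: 1296
Level 2: 216
Level 3: 36
Level 4: 6
Level 5: 1

The root is level 0 and the size-1 base case is level 5 (the tree spans levels 0 through 5, i.e. 6 levels counting the root), so the depth is the number of divisions: log_6(7776) = 5

The recursion tree depth is log_6(7776) = 5. At each level, the problem size is divided by 6, so it takes 5 divisions to reduce to a base case of size 1. The algorithm makes 3 recursive calls at each level.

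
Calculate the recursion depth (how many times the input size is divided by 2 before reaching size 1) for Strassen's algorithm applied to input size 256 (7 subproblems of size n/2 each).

For divide and conquer with division factor 2:

Problem sizes at each level:
Level 0: 256
Level 1: 128
Level 2: 64
Level 3: 32
Level 4: 16
Level 5: 8
Level 6: 4
Level 7: 2
Level 8: 1

The root is level 0 and the size-1 base case is level 8 (the tree spans levels 0 through 8, i.e. 9 levels counting the root), so the depth is the number of divisions: log_2(256) = 8

The recursion tree depth is log_2(256) = 8. At each level, the problem size is divided by 2, so it takes 8 divisions to reduce to a base case of size 1. The algorithm makes 7 recursive calls at each level.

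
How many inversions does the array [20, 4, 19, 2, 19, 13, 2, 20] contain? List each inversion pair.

Finding inversions in [20, 4, 19, 2, 19, 13, 2, 20]:

(0, 1): arr[0]=20 > arr[1]=4
(0, 2): arr[0]=20 > arr[2]=19
(0, 3): arr[0]=20 > arr[3]=2
(0, 4): arr[0]=20 > arr[4]=19
(0, 5): arr[0]=20 > arr[5]=13
(0, 6): arr[0]=20 > arr[6]=2
(1, 3): arr[1]=4 > arr[3]=2
(1, 6): arr[1]=4 > arr[6]=2
(2, 3): arr[2]=19 > arr[3]=2
(2, 5): arr[2]=19 > arr[5]=13
(2, 6): arr[2]=19 > arr[6]=2
(4, 5): arr[4]=19 > arr[5]=13
(4, 6): arr[4]=19 > arr[6]=2
(5, 6): arr[5]=13 > arr[6]=2

Total inversions: 14

The array has 14 inversion(s): (0,1), (0,2), (0,3), (0,4), (0,5), (0,6), (1,3), (1,6), (2,3), (2,5), (2,6), (4,5), (4,6), (5,6). Each pair (i,j) satisfies i < j and arr[i] > arr[j].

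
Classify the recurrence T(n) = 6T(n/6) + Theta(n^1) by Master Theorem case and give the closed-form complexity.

Master Theorem for T(n) = 6T(n/6) + O(n^1):

a = 6, b = 6, c = 1
log_b(a) = log_6(6) = 1.0000

Case 2: c = 1 = log_6(6) = 1.0000
T(n) = O(n^1 log n) = O(n log n)

For T(n) = 6T(n/6) + O(n^1): log_6(6) = 1.0000. This is Case 2 of the Master Theorem (c = log_b(a), equal work at all levels), giving O(n log n).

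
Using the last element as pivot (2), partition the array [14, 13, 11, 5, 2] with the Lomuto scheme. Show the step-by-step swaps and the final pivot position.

Lomuto partition with pivot = 2:

Initial array: [14, 13, 11, 5, 2]

arr[0]=14 > 2: no swap
arr[1]=13 > 2: no swap
arr[2]=11 > 2: no swap
arr[3]=5 > 2: no swap

Place pivot at position 0: [2, 13, 11, 5, 14]
Pivot position: 0

After partitioning with pivot 2, the array becomes [2, 13, 11, 5, 14]. The pivot is placed at index 0. All elements to the left of the pivot are <= 2, and all elements to the right are > 2.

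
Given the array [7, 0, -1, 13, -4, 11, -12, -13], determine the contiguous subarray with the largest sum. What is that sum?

Using Kadane's algorithm on [7, 0, -1, 13, -4, 11, -12, -13]:

Scanning through the array:
Position 1 (value 0): max_ending_here = 7, max_so_far = 7
Position 2 (value -1): max_ending_here = 6, max_so_far = 7
Position 3 (value 13): max_ending_here = 19, max_so_far = 19
Position 4 (value -4): max_ending_here = 15, max_so_far = 19
Position 5 (value 11): max_ending_here = 26, max_so_far = 26
Position 6 (value -12): max_ending_here = 14, max_so_far = 26
Position 7 (value -13): max_ending_here = 1, max_so_far = 26

Maximum subarray: [7, 0, -1, 13, -4, 11]
Maximum sum: 26

The maximum subarray is [7, 0, -1, 13, -4, 11] with sum 26. This subarray runs from index 0 to index 5.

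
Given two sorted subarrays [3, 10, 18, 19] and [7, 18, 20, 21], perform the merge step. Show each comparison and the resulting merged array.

Merging process:

Compare 3 vs 7: take 3 from left. Merged: [3]
Compare 10 vs 7: take 7 from right. Merged: [3, 7]
Compare 10 vs 18: take 10 from left. Merged: [3, 7, 10]
Compare 18 vs 18: take 18 from left. Merged: [3, 7, 10, 18]
Compare 19 vs 18: take 18 from right. Merged: [3, 7, 10, 18, 18]
Compare 19 vs 20: take 19 from left. Merged: [3, 7, 10, 18, 18, 19]
Append remaining from right: [20, 21]. Merged: [3, 7, 10, 18, 18, 19, 20, 21]

Final merged array: [3, 7, 10, 18, 18, 19, 20, 21]
Total comparisons: 6

The merged array is [3, 7, 10, 18, 18, 19, 20, 21], requiring 6 comparisons. The merge step runs in O(n) time where n is the total number of elements.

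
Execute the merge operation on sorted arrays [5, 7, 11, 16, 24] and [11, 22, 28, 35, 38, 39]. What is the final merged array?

Merging process:

Compare 5 vs 11: take 5 from left. Merged: [5]
Compare 7 vs 11: take 7 from left. Merged: [5, 7]
Compare 11 vs 11: take 11 from left. Merged: [5, 7, 11]
Compare 16 vs 11: take 11 from right. Merged: [5, 7, 11, 11]
Compare 16 vs 22: take 16 from left. Merged: [5, 7, 11, 11, 16]
Compare 24 vs 22: take 22 from right. Merged: [5, 7, 11, 11, 16, 22]
Compare 24 vs 28: take 24 from left. Merged: [5, 7, 11, 11, 16, 22, 24]
Append remaining from right: [28, 35, 38, 39]. Merged: [5, 7, 11, 11, 16, 22, 24, 28, 35, 38, 39]

Final merged array: [5, 7, 11, 11, 16, 22, 24, 28, 35, 38, 39]
Total comparisons: 7

The merged array is [5, 7, 11, 11, 16, 22, 24, 28, 35, 38, 39], requiring 7 comparisons. The merge step runs in O(n) time where n is the total number of elements.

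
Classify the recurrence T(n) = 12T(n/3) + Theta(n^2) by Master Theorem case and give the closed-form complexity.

Master Theorem for T(n) = 12T(n/3) + O(n^2):

a = 12, b = 3, c = 2
log_b(a) = log_3(12) = 2.2619

Case 1: c = 2 < log_3(12) = 2.2619
T(n) = O(n^(log_3 12))

For T(n) = 12T(n/3) + O(n^2): log_3(12) = 2.2619. This is Case 1 of the Master Theorem (c < log_b(a), work dominated by leaves), giving O(n^(log_3 12)).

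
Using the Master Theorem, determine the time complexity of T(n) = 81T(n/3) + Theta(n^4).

Master Theorem for T(n) = 81T(n/3) + O(n^4):

a = 81, b = 3, c = 4
log_b(a) = log_3(81) = 4.0000

Case 2: c = 4 = log_3(81) = 4.0000
T(n) = O(n^4 log n) = O(n^4 log n)

For T(n) = 81T(n/3) + O(n^4): log_3(81) = 4.0000. This is Case 2 of the Master Theorem (c = log_b(a), equal work at all levels), giving O(n^4 log n).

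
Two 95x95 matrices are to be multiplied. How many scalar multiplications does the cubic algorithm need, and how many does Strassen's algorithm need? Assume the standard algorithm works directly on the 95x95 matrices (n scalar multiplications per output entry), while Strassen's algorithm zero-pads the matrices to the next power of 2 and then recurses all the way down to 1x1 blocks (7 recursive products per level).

Matrix multiplication for 95x95 matrices:

Strassen's algorithm requires power-of-2 dimensions. Pad 95x95 to 128x128 (next power of 2).

Standard algorithm: 95^3 = 857375 multiplications
Strassen's algorithm: 7^(log2(128)) = 7^7 = 823543 multiplications
Savings: 857375 - 823543 = 33832 multiplications

Standard: 857375 multiplications (95^3). Strassen: 823543 multiplications (7^7, after padding to 128x128). Strassen reduces 8 recursive multiplications to 7 at each level.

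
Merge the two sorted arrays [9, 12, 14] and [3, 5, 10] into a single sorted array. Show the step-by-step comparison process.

Merging process:

Compare 9 vs 3: take 3 from right. Merged: [3]
Compare 9 vs 5: take 5 from right. Merged: [3, 5]
Compare 9 vs 10: take 9 from left. Merged: [3, 5, 9]
Compare 12 vs 10: take 10 from right. Merged: [3, 5, 9, 10]
Append remaining from left: [12, 14]. Merged: [3, 5, 9, 10, 12, 14]

Final merged array: [3, 5, 9, 10, 12, 14]
Total comparisons: 4

The merged array is [3, 5, 9, 10, 12, 14], requiring 4 comparisons. The merge step runs in O(n) time where n is the total number of elements.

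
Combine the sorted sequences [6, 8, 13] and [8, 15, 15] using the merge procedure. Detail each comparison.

Merging process:

Compare 6 vs 8: take 6 from left. Merged: [6]
Compare 8 vs 8: take 8 from left. Merged: [6, 8]
Compare 13 vs 8: take 8 from right. Merged: [6, 8, 8]
Compare 13 vs 15: take 13 from left. Merged: [6, 8, 8, 13]
Append remaining from right: [15, 15]. Merged: [6, 8, 8, 13, 15, 15]

Final merged array: [6, 8, 8, 13, 15, 15]
Total comparisons: 4

The merged array is [6, 8, 8, 13, 15, 15], requiring 4 comparisons. The merge step runs in O(n) time where n is the total number of elements.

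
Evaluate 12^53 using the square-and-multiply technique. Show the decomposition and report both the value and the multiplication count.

Computing 12^53 by squaring (build up from 12^1; each line after the first costs one multiplication):

12^1 = 12
12^2 = (12^1)^2 = 12^2 = 144
12^3 = 12 * 12^2 = 12 * 144 = 1728
12^6 = (12^3)^2 = 1728^2 = 2985984
12^12 = (12^6)^2 = 2985984^2 = 8916100448256
12^13 = 12 * 12^12 = 12 * 8916100448256 = 106993205379072
12^26 = (12^13)^2 = 106993205379072^2 = 11447545997288281555215581184
12^52 = (12^26)^2 = 11447545997288281555215581184^2 = 131046309360030956735917227964932955078950997486894841856
12^53 = 12 * 12^52 = 12 * 131046309360030956735917227964932955078950997486894841856 = 1572555712320371480831006735579195460947411969842738102272

Result: 1572555712320371480831006735579195460947411969842738102272
Multiplications needed: 8 (8 lines after 12^1)

12^53 = 1572555712320371480831006735579195460947411969842738102272. Using exponentiation by squaring, this requires 8 multiplications. The key idea: if the exponent is even, square the half-power; if odd, multiply by the base once.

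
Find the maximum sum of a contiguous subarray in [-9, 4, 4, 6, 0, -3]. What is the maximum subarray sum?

Using Kadane's algorithm on [-9, 4, 4, 6, 0, -3]:

Scanning through the array:
Position 1 (value 4): max_ending_here = 4, max_so_far = 4
Position 2 (value 4): max_ending_here = 8, max_so_far = 8
Position 3 (value 6): max_ending_here = 14, max_so_far = 14
Position 4 (value 0): max_ending_here = 14, max_so_far = 14
Position 5 (value -3): max_ending_here = 11, max_so_far = 14

Maximum subarray: [4, 4, 6]
Maximum sum: 14

The maximum subarray is [4, 4, 6] with sum 14. This subarray runs from index 1 to index 3.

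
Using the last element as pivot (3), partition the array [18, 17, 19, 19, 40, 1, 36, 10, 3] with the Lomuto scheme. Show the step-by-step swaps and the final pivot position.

Lomuto partition with pivot = 3:

Initial array: [18, 17, 19, 19, 40, 1, 36, 10, 3]

arr[0]=18 > 3: no swap
arr[1]=17 > 3: no swap
arr[2]=19 > 3: no swap
arr[3]=19 > 3: no swap
arr[4]=40 > 3: no swap
arr[5]=1 <= 3: swap with position 0, array becomes [1, 17, 19, 19, 40, 18, 36, 10, 3]
arr[6]=36 > 3: no swap
arr[7]=10 > 3: no swap

Place pivot at position 1: [1, 3, 19, 19, 40, 18, 36, 10, 17]
Pivot position: 1

After partitioning with pivot 3, the array becomes [1, 3, 19, 19, 40, 18, 36, 10, 17]. The pivot is placed at index 1. All elements to the left of the pivot are <= 3, and all elements to the right are > 3.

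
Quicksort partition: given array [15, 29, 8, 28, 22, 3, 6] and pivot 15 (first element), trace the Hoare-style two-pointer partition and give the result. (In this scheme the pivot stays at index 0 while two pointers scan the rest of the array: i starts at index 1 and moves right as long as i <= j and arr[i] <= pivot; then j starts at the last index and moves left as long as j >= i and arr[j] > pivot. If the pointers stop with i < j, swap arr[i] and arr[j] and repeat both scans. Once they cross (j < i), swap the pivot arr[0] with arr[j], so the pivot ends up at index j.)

Hoare-style two-pointer partition with pivot = 15:

Initial array: [15, 29, 8, 28, 22, 3, 6]

Pointers start at i = 1, j = 6.
i stops at index 1 (arr[1]=29 > 15), j stops at index 6 (arr[6]=6 <= 15): swap arr[1] and arr[6], array becomes [15, 6, 8, 28, 22, 3, 29]
i stops at index 3 (arr[3]=28 > 15), j stops at index 5 (arr[5]=3 <= 15): swap arr[3] and arr[5], array becomes [15, 6, 8, 3, 22, 28, 29]
i ends at 4, j ends at 3: the pointers have crossed (j < i), so scanning stops.

Swap pivot arr[0] with arr[3] to place pivot at position 3: [3, 6, 8, 15, 22, 28, 29]
Pivot position: 3

After partitioning with pivot 15, the array becomes [3, 6, 8, 15, 22, 28, 29]. The pivot is placed at index 3. All elements to the left of the pivot are <= 15, and all elements to the right are > 15.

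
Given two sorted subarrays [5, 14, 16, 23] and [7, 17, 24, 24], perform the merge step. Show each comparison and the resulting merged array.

Merging process:

Compare 5 vs 7: take 5 from left. Merged: [5]
Compare 14 vs 7: take 7 from right. Merged: [5, 7]
Compare 14 vs 17: take 14 from left. Merged: [5, 7, 14]
Compare 16 vs 17: take 16 from left. Merged: [5, 7, 14, 16]
Compare 23 vs 17: take 17 from right. Merged: [5, 7, 14, 16, 17]
Compare 23 vs 24: take 23 from left. Merged: [5, 7, 14, 16, 17, 23]
Append remaining from right: [24, 24]. Merged: [5, 7, 14, 16, 17, 23, 24, 24]

Final merged array: [5, 7, 14, 16, 17, 23, 24, 24]
Total comparisons: 6

The merged array is [5, 7, 14, 16, 17, 23, 24, 24], requiring 6 comparisons. The merge step runs in O(n) time where n is the total number of elements.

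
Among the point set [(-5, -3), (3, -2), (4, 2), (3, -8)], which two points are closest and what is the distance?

Computing all pairwise distances among 4 points:

d((-5, -3), (3, -2)) = 8.0623
d((-5, -3), (4, 2)) = 10.2956
d((-5, -3), (3, -8)) = 9.434
d((3, -2), (4, 2)) = 4.1231 <-- minimum
d((3, -2), (3, -8)) = 6.0
d((4, 2), (3, -8)) = 10.0499

Closest pair: (3, -2) and (4, 2) with distance 4.1231

The closest pair is (3, -2) and (4, 2) with Euclidean distance 4.1231. For 4 points, brute-force pairwise comparison is shown above. For large n, the divide-and-conquer algorithm (sort by x, recurse on halves, check the dividing strip) achieves O(n log n).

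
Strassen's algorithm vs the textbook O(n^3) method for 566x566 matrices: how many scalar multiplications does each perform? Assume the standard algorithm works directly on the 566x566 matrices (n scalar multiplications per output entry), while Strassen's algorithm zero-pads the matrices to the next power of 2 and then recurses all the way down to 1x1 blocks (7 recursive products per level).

Matrix multiplication for 566x566 matrices:

Strassen's algorithm requires power-of-2 dimensions. Pad 566x566 to 1024x1024 (next power of 2).

Standard algorithm: 566^3 = 181321496 multiplications
Strassen's algorithm: 7^(log2(1024)) = 7^10 = 282475249 multiplications
Difference: 181321496 - 282475249 = -101153753 (Strassen uses MORE here due to padding overhead — for small or just-over-power-of-2 n, padding can outweigh the per-level savings)

Standard: 181321496 multiplications (566^3). Strassen: 282475249 multiplications (7^10, after padding to 1024x1024). Strassen reduces 8 recursive multiplications to 7 at each level.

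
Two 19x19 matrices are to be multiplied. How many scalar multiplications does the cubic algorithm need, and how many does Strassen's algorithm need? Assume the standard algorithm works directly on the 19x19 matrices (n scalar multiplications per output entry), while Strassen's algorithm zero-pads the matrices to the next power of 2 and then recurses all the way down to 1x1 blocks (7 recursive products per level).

Matrix multiplication for 19x19 matrices:

Strassen's algorithm requires power-of-2 dimensions. Pad 19x19 to 32x32 (next power of 2).

Standard algorithm: 19^3 = 6859 multiplications
Strassen's algorithm: 7^(log2(32)) = 7^5 = 16807 multiplications
Difference: 6859 - 16807 = -9948 (Strassen uses MORE here due to padding overhead — for small or just-over-power-of-2 n, padding can outweigh the per-level savings)

Standard: 6859 multiplications (19^3). Strassen: 16807 multiplications (7^5, after padding to 32x32). Strassen reduces 8 recursive multiplications to 7 at each level.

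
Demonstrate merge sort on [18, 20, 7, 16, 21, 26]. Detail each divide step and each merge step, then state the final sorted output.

Merge sort trace:

Split: [18, 20, 7, 16, 21, 26] -> [18, 20, 7] and [16, 21, 26]
  Split: [18, 20, 7] -> [18] and [20, 7]
    Split: [20, 7] -> [20] and [7]
    Merge: [20] + [7] -> [7, 20]
  Merge: [18] + [7, 20] -> [7, 18, 20]
  Split: [16, 21, 26] -> [16] and [21, 26]
    Split: [21, 26] -> [21] and [26]
    Merge: [21] + [26] -> [21, 26]
  Merge: [16] + [21, 26] -> [16, 21, 26]
Merge: [7, 18, 20] + [16, 21, 26] -> [7, 16, 18, 20, 21, 26]

Final sorted array: [7, 16, 18, 20, 21, 26]

The merge sort proceeds by recursively splitting the array and merging sorted halves.
After all merges, the sorted array is [7, 16, 18, 20, 21, 26].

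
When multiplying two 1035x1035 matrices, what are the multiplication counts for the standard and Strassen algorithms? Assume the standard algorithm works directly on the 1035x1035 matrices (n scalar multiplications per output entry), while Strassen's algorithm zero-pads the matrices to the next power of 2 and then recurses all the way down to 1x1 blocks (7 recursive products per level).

Matrix multiplication for 1035x1035 matrices:

Strassen's algorithm requires power-of-2 dimensions. Pad 1035x1035 to 2048x2048 (next power of 2).

Standard algorithm: 1035^3 = 1108717875 multiplications
Strassen's algorithm: 7^(log2(2048)) = 7^11 = 1977326743 multiplications
Difference: 1108717875 - 1977326743 = -868608868 (Strassen uses MORE here due to padding overhead — for small or just-over-power-of-2 n, padding can outweigh the per-level savings)

Standard: 1108717875 multiplications (1035^3). Strassen: 1977326743 multiplications (7^11, after padding to 2048x2048). Strassen reduces 8 recursive multiplications to 7 at each level.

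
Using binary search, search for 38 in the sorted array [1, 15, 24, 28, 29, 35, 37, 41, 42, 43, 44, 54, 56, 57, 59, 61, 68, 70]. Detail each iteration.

Binary search for 38 in [1, 15, 24, 28, 29, 35, 37, 41, 42, 43, 44, 54, 56, 57, 59, 61, 68, 70]:

lo=0, hi=17, mid=8, arr[mid]=42 -> 42 > 38, search left half
lo=0, hi=7, mid=3, arr[mid]=28 -> 28 < 38, search right half
lo=4, hi=7, mid=5, arr[mid]=35 -> 35 < 38, search right half
lo=6, hi=7, mid=6, arr[mid]=37 -> 37 < 38, search right half
lo=7, hi=7, mid=7, arr[mid]=41 -> 41 > 38, search left half
lo=7 > hi=6, target 38 not found

Binary search determines that 38 is not in the array after 5 comparisons. The search space was exhausted without finding the target.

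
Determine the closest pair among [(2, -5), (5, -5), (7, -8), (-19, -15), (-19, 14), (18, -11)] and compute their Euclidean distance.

Computing all pairwise distances among 6 points:

d((2, -5), (5, -5)) = 3.0 <-- minimum
d((2, -5), (7, -8)) = 5.831
d((2, -5), (-19, -15)) = 23.2594
d((2, -5), (-19, 14)) = 28.3196
d((2, -5), (18, -11)) = 17.088
d((5, -5), (7, -8)) = 3.6056
d((5, -5), (-19, -15)) = 26.0
d((5, -5), (-19, 14)) = 30.6105
d((5, -5), (18, -11)) = 14.3178
d((7, -8), (-19, -15)) = 26.9258
d((7, -8), (-19, 14)) = 34.0588
d((7, -8), (18, -11)) = 11.4018
d((-19, -15), (-19, 14)) = 29.0
d((-19, -15), (18, -11)) = 37.2156
d((-19, 14), (18, -11)) = 44.6542

Closest pair: (2, -5) and (5, -5) with distance 3.0

The closest pair is (2, -5) and (5, -5) with Euclidean distance 3.0. For 6 points, brute-force pairwise comparison is shown above. For large n, the divide-and-conquer algorithm (sort by x, recurse on halves, check the dividing strip) achieves O(n log n).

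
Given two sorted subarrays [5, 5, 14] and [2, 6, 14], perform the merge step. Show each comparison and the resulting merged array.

Merging process:

Compare 5 vs 2: take 2 from right. Merged: [2]
Compare 5 vs 6: take 5 from left. Merged: [2, 5]
Compare 5 vs 6: take 5 from left. Merged: [2, 5, 5]
Compare 14 vs 6: take 6 from right. Merged: [2, 5, 5, 6]
Compare 14 vs 14: take 14 from left. Merged: [2, 5, 5, 6, 14]
Append remaining from right: [14]. Merged: [2, 5, 5, 6, 14, 14]

Final merged array: [2, 5, 5, 6, 14, 14]
Total comparisons: 5

The merged array is [2, 5, 5, 6, 14, 14], requiring 5 comparisons. The merge step runs in O(n) time where n is the total number of elements.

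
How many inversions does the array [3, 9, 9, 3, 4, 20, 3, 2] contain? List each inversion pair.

Finding inversions in [3, 9, 9, 3, 4, 20, 3, 2]:

(0, 7): arr[0]=3 > arr[7]=2
(1, 3): arr[1]=9 > arr[3]=3
(1, 4): arr[1]=9 > arr[4]=4
(1, 6): arr[1]=9 > arr[6]=3
(1, 7): arr[1]=9 > arr[7]=2
(2, 3): arr[2]=9 > arr[3]=3
(2, 4): arr[2]=9 > arr[4]=4
(2, 6): arr[2]=9 > arr[6]=3
(2, 7): arr[2]=9 > arr[7]=2
(3, 7): arr[3]=3 > arr[7]=2
(4, 6): arr[4]=4 > arr[6]=3
(4, 7): arr[4]=4 > arr[7]=2
(5, 6): arr[5]=20 > arr[6]=3
(5, 7): arr[5]=20 > arr[7]=2
(6, 7): arr[6]=3 > arr[7]=2

Total inversions: 15

The array has 15 inversion(s): (0,7), (1,3), (1,4), (1,6), (1,7), (2,3), (2,4), (2,6), (2,7), (3,7), (4,6), (4,7), (5,6), (5,7), (6,7). Each pair (i,j) satisfies i < j and arr[i] > arr[j].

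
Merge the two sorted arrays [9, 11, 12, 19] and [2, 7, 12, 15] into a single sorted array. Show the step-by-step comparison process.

Merging process:

Compare 9 vs 2: take 2 from right. Merged: [2]
Compare 9 vs 7: take 7 from right. Merged: [2, 7]
Compare 9 vs 12: take 9 from left. Merged: [2, 7, 9]
Compare 11 vs 12: take 11 from left. Merged: [2, 7, 9, 11]
Compare 12 vs 12: take 12 from left. Merged: [2, 7, 9, 11, 12]
Compare 19 vs 12: take 12 from right. Merged: [2, 7, 9, 11, 12, 12]
Compare 19 vs 15: take 15 from right. Merged: [2, 7, 9, 11, 12, 12, 15]
Append remaining from left: [19]. Merged: [2, 7, 9, 11, 12, 12, 15, 19]

Final merged array: [2, 7, 9, 11, 12, 12, 15, 19]
Total comparisons: 7

The merged array is [2, 7, 9, 11, 12, 12, 15, 19], requiring 7 comparisons. The merge step runs in O(n) time where n is the total number of elements.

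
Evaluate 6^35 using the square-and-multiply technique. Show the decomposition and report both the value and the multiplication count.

Computing 6^35 by squaring (build up from 6^1; each line after the first costs one multiplication):

6^1 = 6
6^2 = (6^1)^2 = 6^2 = 36
6^4 = (6^2)^2 = 36^2 = 1296
6^8 = (6^4)^2 = 1296^2 = 1679616
6^16 = (6^8)^2 = 1679616^2 = 2821109907456
6^17 = 6 * 6^16 = 6 * 2821109907456 = 16926659444736
6^34 = (6^17)^2 = 16926659444736^2 = 286511799958070431838109696
6^35 = 6 * 6^34 = 6 * 286511799958070431838109696 = 1719070799748422591028658176

Result: 1719070799748422591028658176
Multiplications needed: 7 (7 lines after 6^1)

6^35 = 1719070799748422591028658176. Using exponentiation by squaring, this requires 7 multiplications. The key idea: if the exponent is even, square the half-power; if odd, multiply by the base once.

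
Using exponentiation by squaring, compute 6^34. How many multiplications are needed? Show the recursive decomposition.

Computing 6^34 by squaring (build up from 6^1; each line after the first costs one multiplication):

6^1 = 6
6^2 = (6^1)^2 = 6^2 = 36
6^4 = (6^2)^2 = 36^2 = 1296
6^8 = (6^4)^2 = 1296^2 = 1679616
6^16 = (6^8)^2 = 1679616^2 = 2821109907456
6^17 = 6 * 6^16 = 6 * 2821109907456 = 16926659444736
6^34 = (6^17)^2 = 16926659444736^2 = 286511799958070431838109696

Result: 286511799958070431838109696
Multiplications needed: 6 (6 lines after 6^1)

6^34 = 286511799958070431838109696. Using exponentiation by squaring, this requires 6 multiplications. The key idea: if the exponent is even, square the half-power; if odd, multiply by the base once.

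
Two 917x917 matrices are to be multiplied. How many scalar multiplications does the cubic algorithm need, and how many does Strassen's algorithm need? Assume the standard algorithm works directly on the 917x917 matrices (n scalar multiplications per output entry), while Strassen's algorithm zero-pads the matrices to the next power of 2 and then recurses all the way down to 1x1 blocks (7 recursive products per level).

Matrix multiplication for 917x917 matrices:

Strassen's algorithm requires power-of-2 dimensions. Pad 917x917 to 1024x1024 (next power of 2).

Standard algorithm: 917^3 = 771095213 multiplications
Strassen's algorithm: 7^(log2(1024)) = 7^10 = 282475249 multiplications
Savings: 771095213 - 282475249 = 488619964 multiplications

Standard: 771095213 multiplications (917^3). Strassen: 282475249 multiplications (7^10, after padding to 1024x1024). Strassen reduces 8 recursive multiplications to 7 at each level.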